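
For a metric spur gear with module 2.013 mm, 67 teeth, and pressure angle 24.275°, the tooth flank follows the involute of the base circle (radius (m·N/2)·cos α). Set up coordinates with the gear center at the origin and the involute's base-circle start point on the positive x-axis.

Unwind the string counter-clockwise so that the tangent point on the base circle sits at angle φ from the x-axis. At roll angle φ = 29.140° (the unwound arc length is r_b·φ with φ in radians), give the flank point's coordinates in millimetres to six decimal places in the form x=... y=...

x=68.916653 y=2.626569

pitch radius r_p = m·N/2 = 2.013·67/2 = 67.435500
base radius r_b = r_p·cos α = 67.435500·cos 24.275° = 61.473038
roll angle φ = 29.140° = 0.50858894 rad
x = r_b·(cos φ + φ·sin φ) = 61.473038·(0.87343248 + 0.50858894·0.48694527) = 68.916653
y = r_b·(sin φ − φ·cos φ) = 61.473038·(0.48694527 − 0.50858894·0.87343248) = 2.626569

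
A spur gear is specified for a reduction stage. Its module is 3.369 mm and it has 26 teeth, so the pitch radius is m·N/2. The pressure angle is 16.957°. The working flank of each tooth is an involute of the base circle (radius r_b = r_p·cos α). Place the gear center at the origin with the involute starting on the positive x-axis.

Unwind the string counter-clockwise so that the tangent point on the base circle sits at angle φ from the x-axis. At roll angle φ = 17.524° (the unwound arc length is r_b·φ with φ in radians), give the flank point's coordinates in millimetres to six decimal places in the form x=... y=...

pitch radius r_p = m·N/2 = 3.369·26/2 = 43.797000
base radius r_b = r_p·cos α = 43.797000·cos 16.957° = 41.892878
roll angle φ = 17.524° = 0.30585150 rad
x = r_b·(cos φ + φ·sin φ) = 41.892878·(0.95359091 + 0.30585150·0.30110527) = 43.806729
y = r_b·(sin φ − φ·cos φ) = 41.892878·(0.30110527 − 0.30585150·0.95359091) = 0.395806

x=43.806729 y=0.395806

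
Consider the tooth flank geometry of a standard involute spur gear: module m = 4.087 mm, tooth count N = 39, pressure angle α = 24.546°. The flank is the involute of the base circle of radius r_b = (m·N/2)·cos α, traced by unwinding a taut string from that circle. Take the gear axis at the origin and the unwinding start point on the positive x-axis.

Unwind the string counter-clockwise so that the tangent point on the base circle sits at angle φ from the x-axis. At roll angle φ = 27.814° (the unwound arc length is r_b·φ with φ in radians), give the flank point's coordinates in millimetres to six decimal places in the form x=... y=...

pitch radius r_p = m·N/2 = 4.087·39/2 = 79.696500
base radius r_b = r_p·cos α = 79.696500·cos 24.546° = 72.494171
roll angle φ = 27.814° = 0.48544588 rad
x = r_b·(cos φ + φ·sin φ) = 72.494171·(0.88446699 + 0.48544588·0.46660277) = 80.539384
y = r_b·(sin φ − φ·cos φ) = 72.494171·(0.46660277 − 0.48544588·0.88446699) = 2.699822

x=80.539384 y=2.699822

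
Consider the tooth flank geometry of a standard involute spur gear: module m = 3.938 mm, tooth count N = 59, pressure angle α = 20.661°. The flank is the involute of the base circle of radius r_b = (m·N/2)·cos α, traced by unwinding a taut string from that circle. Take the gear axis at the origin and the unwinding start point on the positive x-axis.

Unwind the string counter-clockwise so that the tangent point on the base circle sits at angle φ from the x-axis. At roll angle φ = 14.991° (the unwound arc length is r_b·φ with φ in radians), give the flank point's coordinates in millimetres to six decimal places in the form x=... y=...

x=112.356562 y=0.644546

pitch radius r_p = m·N/2 = 3.938·59/2 = 116.171000
base radius r_b = r_p·cos α = 116.171000·cos 20.661° = 108.699394
roll angle φ = 14.991° = 0.26164231 rad
x = r_b·(cos φ + φ·sin φ) = 108.699394·(0.96596647 + 0.26164231·0.25866731) = 112.356562
y = r_b·(sin φ − φ·cos φ) = 108.699394·(0.25866731 − 0.26164231·0.96596647) = 0.644546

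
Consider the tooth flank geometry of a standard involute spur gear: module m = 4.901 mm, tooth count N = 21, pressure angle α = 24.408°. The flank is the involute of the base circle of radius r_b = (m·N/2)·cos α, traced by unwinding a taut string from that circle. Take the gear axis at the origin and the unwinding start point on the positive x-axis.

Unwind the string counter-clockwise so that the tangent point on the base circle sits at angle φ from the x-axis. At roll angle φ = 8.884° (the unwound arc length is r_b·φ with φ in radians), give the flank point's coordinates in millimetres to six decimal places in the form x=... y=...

pitch radius r_p = m·N/2 = 4.901·21/2 = 51.460500
base radius r_b = r_p·cos α = 51.460500·cos 24.408° = 46.861268
roll angle φ = 8.884° = 0.15505505 rad
x = r_b·(cos φ + φ·sin φ) = 46.861268·(0.98800303 + 0.15505505·0.15443449) = 47.421207
y = r_b·(sin φ − φ·cos φ) = 46.861268·(0.15443449 − 0.15505505·0.98800303) = 0.058091

x=47.421207 y=0.058091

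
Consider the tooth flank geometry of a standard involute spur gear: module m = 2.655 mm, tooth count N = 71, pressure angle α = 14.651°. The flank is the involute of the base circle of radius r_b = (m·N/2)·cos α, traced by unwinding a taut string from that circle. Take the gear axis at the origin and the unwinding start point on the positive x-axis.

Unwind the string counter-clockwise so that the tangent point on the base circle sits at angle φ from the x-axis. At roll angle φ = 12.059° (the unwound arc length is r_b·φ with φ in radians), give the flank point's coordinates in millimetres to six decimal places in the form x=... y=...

pitch radius r_p = m·N/2 = 2.655·71/2 = 94.252500
base radius r_b = r_p·cos α = 94.252500·cos 14.651° = 91.187825
roll angle φ = 12.059° = 0.21046925 rad
x = r_b·(cos φ + φ·sin φ) = 91.187825·(0.97793299 + 0.21046925·0.20891882) = 93.185201
y = r_b·(sin φ − φ·cos φ) = 91.187825·(0.20891882 − 0.21046925·0.97793299) = 0.282135

x=93.185201 y=0.282135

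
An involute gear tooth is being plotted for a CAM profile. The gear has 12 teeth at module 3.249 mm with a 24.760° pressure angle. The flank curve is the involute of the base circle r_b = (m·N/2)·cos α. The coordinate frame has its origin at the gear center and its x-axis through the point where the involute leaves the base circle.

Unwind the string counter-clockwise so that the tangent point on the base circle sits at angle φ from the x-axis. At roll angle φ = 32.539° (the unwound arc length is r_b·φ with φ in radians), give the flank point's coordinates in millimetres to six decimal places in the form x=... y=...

x=20.330489 y=1.046337

pitch radius r_p = m·N/2 = 3.249·12/2 = 19.494000
base radius r_b = r_p·cos α = 19.494000·cos 24.760° = 17.701918
roll angle φ = 32.539° = 0.56791269 rad
x = r_b·(cos φ + φ·sin φ) = 17.701918·(0.84302552 + 0.56791269·0.53787356) = 20.330489
y = r_b·(sin φ − φ·cos φ) = 17.701918·(0.53787356 − 0.56791269·0.84302552) = 1.046337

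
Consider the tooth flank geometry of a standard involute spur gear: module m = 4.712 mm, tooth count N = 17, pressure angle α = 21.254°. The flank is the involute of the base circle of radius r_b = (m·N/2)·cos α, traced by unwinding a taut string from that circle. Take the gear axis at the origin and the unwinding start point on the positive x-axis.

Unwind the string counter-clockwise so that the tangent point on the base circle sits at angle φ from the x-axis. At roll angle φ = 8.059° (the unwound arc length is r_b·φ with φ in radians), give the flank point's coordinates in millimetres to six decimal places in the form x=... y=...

x=37.695190 y=0.034556

pitch radius r_p = m·N/2 = 4.712·17/2 = 40.052000
base radius r_b = r_p·cos α = 40.052000·cos 21.254° = 37.327766
roll angle φ = 8.059° = 0.14065608 rad
x = r_b·(cos φ + φ·sin φ) = 37.327766·(0.99012423 + 0.14065608·0.14019275) = 37.695190
y = r_b·(sin φ − φ·cos φ) = 37.327766·(0.14019275 − 0.14065608·0.99012423) = 0.034556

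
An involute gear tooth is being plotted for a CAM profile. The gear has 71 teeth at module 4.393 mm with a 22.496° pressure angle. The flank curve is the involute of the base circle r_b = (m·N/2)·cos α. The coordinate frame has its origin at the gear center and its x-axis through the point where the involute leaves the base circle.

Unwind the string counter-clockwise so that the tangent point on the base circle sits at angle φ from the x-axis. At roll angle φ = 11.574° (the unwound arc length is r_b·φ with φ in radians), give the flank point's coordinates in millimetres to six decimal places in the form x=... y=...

x=146.994385 y=0.394281

pitch radius r_p = m·N/2 = 4.393·71/2 = 155.951500
base radius r_b = r_p·cos α = 155.951500·cos 22.496° = 144.084565
roll angle φ = 11.574° = 0.20200441 rad
x = r_b·(cos φ + φ·sin φ) = 144.084565·(0.97966640 + 0.20200441·0.20063338) = 146.994385
y = r_b·(sin φ − φ·cos φ) = 144.084565·(0.20063338 − 0.20200441·0.97966640) = 0.394281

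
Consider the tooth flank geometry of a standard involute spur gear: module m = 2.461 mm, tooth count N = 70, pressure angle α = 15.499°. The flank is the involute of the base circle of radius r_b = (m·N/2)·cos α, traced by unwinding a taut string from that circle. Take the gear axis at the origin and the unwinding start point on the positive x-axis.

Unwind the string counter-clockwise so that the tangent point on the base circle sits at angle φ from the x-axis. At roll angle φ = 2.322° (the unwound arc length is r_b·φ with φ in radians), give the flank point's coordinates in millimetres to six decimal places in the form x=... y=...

pitch radius r_p = m·N/2 = 2.461·70/2 = 86.135000
base radius r_b = r_p·cos α = 86.135000·cos 15.499° = 83.002711
roll angle φ = 2.322° = 0.04052655 rad
x = r_b·(cos φ + φ·sin φ) = 83.002711·(0.99917891 + 0.04052655·0.04051545) = 83.070845
y = r_b·(sin φ − φ·cos φ) = 83.002711·(0.04051545 − 0.04052655·0.99917891) = 0.001841

x=83.070845 y=0.001841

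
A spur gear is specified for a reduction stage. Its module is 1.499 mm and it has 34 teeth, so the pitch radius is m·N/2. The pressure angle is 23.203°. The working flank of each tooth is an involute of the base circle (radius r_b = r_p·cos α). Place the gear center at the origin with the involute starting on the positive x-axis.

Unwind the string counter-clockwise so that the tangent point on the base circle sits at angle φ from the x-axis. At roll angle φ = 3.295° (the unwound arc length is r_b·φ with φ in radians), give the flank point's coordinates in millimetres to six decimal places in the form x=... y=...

pitch radius r_p = m·N/2 = 1.499·34/2 = 25.483000
base radius r_b = r_p·cos α = 25.483000·cos 23.203° = 23.421800
roll angle φ = 3.295° = 0.05750860 rad
x = r_b·(cos φ + φ·sin φ) = 23.421800·(0.99834684 + 0.05750860·0.05747690) = 23.460499
y = r_b·(sin φ − φ·cos φ) = 23.421800·(0.05747690 − 0.05750860·0.99834684) = 0.001484

x=23.460499 y=0.001484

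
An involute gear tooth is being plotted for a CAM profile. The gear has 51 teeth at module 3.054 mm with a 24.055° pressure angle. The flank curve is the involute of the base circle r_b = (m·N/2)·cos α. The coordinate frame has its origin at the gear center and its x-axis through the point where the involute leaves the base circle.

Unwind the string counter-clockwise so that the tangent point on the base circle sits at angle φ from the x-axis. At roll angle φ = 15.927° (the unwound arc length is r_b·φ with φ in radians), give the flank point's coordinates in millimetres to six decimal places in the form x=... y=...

x=73.808445 y=0.505250

pitch radius r_p = m·N/2 = 3.054·51/2 = 77.877000
base radius r_b = r_p·cos α = 77.877000·cos 24.055° = 71.113741
roll angle φ = 15.927° = 0.27797859 rad
x = r_b·(cos φ + φ·sin φ) = 71.113741·(0.96161210 + 0.27797859·0.27441240) = 73.808445
y = r_b·(sin φ − φ·cos φ) = 71.113741·(0.27441240 − 0.27797859·0.96161210) = 0.505250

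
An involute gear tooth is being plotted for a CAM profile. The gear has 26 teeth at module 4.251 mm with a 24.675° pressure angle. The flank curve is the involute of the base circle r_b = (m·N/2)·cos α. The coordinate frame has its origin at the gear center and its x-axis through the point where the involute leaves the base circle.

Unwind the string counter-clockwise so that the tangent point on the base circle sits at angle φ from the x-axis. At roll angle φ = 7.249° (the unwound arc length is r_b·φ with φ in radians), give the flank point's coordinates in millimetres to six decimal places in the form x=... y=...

x=50.617264 y=0.033845

pitch radius r_p = m·N/2 = 4.251·26/2 = 55.263000
base radius r_b = r_p·cos α = 55.263000·cos 24.675° = 50.216959
roll angle φ = 7.249° = 0.12651892 rad
x = r_b·(cos φ + φ·sin φ) = 50.216959·(0.99200715 + 0.12651892·0.12618166) = 50.617264
y = r_b·(sin φ − φ·cos φ) = 50.216959·(0.12618166 − 0.12651892·0.99200715) = 0.033845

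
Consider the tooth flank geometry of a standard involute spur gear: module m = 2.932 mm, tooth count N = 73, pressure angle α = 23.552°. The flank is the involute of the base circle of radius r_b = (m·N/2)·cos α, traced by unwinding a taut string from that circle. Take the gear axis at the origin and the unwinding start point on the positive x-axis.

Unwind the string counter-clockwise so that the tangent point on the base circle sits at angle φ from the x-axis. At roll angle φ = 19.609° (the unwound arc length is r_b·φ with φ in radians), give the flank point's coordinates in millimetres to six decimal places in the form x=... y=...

pitch radius r_p = m·N/2 = 2.932·73/2 = 107.018000
base radius r_b = r_p·cos α = 107.018000·cos 23.552° = 98.103166
roll angle φ = 19.609° = 0.34224161 rad
x = r_b·(cos φ + φ·sin φ) = 98.103166·(0.94200475 + 0.34224161·0.33559954) = 103.681398
y = r_b·(sin φ − φ·cos φ) = 98.103166·(0.33559954 − 0.34224161·0.94200475) = 1.295582

x=103.681398 y=1.295582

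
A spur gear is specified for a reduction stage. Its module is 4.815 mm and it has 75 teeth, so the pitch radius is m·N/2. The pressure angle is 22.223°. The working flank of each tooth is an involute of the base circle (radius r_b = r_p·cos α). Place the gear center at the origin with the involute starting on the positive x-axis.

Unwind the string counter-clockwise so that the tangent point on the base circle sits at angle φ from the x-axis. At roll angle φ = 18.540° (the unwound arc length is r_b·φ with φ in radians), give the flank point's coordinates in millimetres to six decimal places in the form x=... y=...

pitch radius r_p = m·N/2 = 4.815·75/2 = 180.562500
base radius r_b = r_p·cos α = 180.562500·cos 22.223° = 167.150107
roll angle φ = 18.540° = 0.32358404 rad
x = r_b·(cos φ + φ·sin φ) = 167.150107·(0.94810190 + 0.32358404·0.31796663) = 175.673230
y = r_b·(sin φ − φ·cos φ) = 167.150107·(0.31796663 − 0.32358404·0.94810190) = 1.868067

x=175.673230 y=1.868067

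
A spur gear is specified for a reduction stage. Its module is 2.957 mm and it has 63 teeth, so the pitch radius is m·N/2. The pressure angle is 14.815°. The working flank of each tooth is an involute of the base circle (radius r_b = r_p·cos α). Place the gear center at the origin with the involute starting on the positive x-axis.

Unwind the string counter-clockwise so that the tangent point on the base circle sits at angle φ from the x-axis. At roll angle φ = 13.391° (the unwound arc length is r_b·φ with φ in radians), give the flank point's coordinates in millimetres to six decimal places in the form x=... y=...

x=92.474935 y=0.381114

pitch radius r_p = m·N/2 = 2.957·63/2 = 93.145500
base radius r_b = r_p·cos α = 93.145500·cos 14.815° = 90.049016
roll angle φ = 13.391° = 0.23371704 rad
x = r_b·(cos φ + φ·sin φ) = 90.049016·(0.97281227 + 0.23371704·0.23159510) = 92.474935
y = r_b·(sin φ − φ·cos φ) = 90.049016·(0.23159510 − 0.23371704·0.97281227) = 0.381114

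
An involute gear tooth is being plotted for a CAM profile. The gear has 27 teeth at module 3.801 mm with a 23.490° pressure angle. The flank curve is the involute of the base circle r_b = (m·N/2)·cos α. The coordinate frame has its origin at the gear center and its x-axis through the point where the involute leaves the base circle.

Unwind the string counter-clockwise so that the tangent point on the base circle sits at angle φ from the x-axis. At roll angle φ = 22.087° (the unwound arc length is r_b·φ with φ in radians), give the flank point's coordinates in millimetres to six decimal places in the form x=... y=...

x=50.429013 y=0.885352

pitch radius r_p = m·N/2 = 3.801·27/2 = 51.313500
base radius r_b = r_p·cos α = 51.313500·cos 23.490° = 47.061133
roll angle φ = 22.087° = 0.38549087 rad
x = r_b·(cos φ + φ·sin φ) = 47.061133·(0.92661397 + 0.38549087·0.37601403) = 50.429013
y = r_b·(sin φ − φ·cos φ) = 47.061133·(0.37601403 − 0.38549087·0.92661397) = 0.885352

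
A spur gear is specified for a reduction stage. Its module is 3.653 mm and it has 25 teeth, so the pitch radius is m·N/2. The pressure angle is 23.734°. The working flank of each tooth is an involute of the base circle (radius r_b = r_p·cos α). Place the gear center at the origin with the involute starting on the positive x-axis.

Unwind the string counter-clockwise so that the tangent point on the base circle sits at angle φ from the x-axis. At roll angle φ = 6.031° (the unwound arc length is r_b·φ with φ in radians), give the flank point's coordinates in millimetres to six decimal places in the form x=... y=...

pitch radius r_p = m·N/2 = 3.653·25/2 = 45.662500
base radius r_b = r_p·cos α = 45.662500·cos 23.734° = 41.800544
roll angle φ = 6.031° = 0.10526081 rad
x = r_b·(cos φ + φ·sin φ) = 41.800544·(0.99446519 + 0.10526081·0.10506654) = 42.031475
y = r_b·(sin φ − φ·cos φ) = 41.800544·(0.10506654 − 0.10526081·0.99446519) = 0.016232

x=42.031475 y=0.016232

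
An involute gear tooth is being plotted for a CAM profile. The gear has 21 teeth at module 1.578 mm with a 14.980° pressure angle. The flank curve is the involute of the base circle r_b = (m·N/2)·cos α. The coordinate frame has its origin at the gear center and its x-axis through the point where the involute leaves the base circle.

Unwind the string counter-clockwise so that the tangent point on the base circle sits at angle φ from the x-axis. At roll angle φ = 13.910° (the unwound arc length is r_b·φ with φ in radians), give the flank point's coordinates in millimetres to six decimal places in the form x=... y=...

pitch radius r_p = m·N/2 = 1.578·21/2 = 16.569000
base radius r_b = r_p·cos α = 16.569000·cos 14.980° = 16.005921
roll angle φ = 13.910° = 0.24277530 rad
x = r_b·(cos φ + φ·sin φ) = 16.005921·(0.97067454 + 0.24277530·0.24039746) = 16.470687
y = r_b·(sin φ − φ·cos φ) = 16.005921·(0.24039746 − 0.24277530·0.97067454) = 0.075895

x=16.470687 y=0.075895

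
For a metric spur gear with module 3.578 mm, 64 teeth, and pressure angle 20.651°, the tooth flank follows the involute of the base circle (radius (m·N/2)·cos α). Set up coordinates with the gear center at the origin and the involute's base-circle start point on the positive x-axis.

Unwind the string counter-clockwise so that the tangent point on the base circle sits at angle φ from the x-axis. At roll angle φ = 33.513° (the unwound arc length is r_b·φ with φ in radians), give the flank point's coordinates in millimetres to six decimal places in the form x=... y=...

pitch radius r_p = m·N/2 = 3.578·64/2 = 114.496000
base radius r_b = r_p·cos α = 114.496000·cos 20.651° = 107.139172
roll angle φ = 33.513° = 0.58491219 rad
x = r_b·(cos φ + φ·sin φ) = 107.139172·(0.83376057 + 0.58491219·0.55212617) = 123.928513
y = r_b·(sin φ − φ·cos φ) = 107.139172·(0.55212617 − 0.58491219·0.83376057) = 6.905061

x=123.928513 y=6.905061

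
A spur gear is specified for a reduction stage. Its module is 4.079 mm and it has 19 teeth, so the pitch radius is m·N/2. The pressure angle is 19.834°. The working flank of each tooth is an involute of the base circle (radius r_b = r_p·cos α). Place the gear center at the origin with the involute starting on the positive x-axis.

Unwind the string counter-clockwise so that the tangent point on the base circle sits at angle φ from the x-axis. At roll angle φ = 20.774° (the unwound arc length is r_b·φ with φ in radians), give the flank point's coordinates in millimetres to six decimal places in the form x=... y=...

x=38.769618 y=0.571571

pitch radius r_p = m·N/2 = 4.079·19/2 = 38.750500
base radius r_b = r_p·cos α = 38.750500·cos 19.834° = 36.451805
roll angle φ = 20.774° = 0.36257470 rad
x = r_b·(cos φ + φ·sin φ) = 36.451805·(0.93498672 + 0.36257470·0.35468272) = 38.769618
y = r_b·(sin φ − φ·cos φ) = 36.451805·(0.35468272 − 0.36257470·0.93498672) = 0.571571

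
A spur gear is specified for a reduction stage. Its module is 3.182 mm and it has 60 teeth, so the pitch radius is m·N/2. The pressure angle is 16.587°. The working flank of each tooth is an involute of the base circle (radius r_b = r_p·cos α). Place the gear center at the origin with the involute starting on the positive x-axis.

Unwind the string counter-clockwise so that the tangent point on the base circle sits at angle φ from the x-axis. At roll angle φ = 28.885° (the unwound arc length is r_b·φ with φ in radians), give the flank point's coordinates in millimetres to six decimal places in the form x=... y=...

pitch radius r_p = m·N/2 = 3.182·60/2 = 95.460000
base radius r_b = r_p·cos α = 95.460000·cos 16.587° = 91.487658
roll angle φ = 28.885° = 0.50413835 rad
x = r_b·(cos φ + φ·sin φ) = 91.487658·(0.87559102 + 0.50413835·0.48305317) = 102.385362
y = r_b·(sin φ − φ·cos φ) = 91.487658·(0.48305317 − 0.50413835·0.87559102) = 3.809011

x=102.385362 y=3.809011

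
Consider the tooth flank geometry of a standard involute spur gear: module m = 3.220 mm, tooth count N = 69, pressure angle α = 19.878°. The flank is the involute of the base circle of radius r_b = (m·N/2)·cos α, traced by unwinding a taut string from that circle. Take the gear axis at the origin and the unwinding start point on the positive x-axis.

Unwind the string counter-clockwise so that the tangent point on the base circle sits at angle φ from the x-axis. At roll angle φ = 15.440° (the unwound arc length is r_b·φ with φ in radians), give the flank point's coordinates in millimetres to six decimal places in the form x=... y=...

x=108.195817 y=0.676538

pitch radius r_p = m·N/2 = 3.220·69/2 = 111.090000
base radius r_b = r_p·cos α = 111.090000·cos 19.878° = 104.471119
roll angle φ = 15.440° = 0.26947884 rad
x = r_b·(cos φ + φ·sin φ) = 104.471119·(0.96390978 + 0.26947884·0.26622912) = 108.195817
y = r_b·(sin φ − φ·cos φ) = 104.471119·(0.26622912 − 0.26947884·0.96390978) = 0.676538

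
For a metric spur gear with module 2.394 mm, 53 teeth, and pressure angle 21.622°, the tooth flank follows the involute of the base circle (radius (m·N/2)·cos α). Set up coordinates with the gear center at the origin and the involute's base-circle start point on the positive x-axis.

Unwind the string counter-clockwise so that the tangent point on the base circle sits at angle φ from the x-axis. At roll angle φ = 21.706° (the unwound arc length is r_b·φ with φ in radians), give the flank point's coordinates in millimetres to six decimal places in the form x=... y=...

pitch radius r_p = m·N/2 = 2.394·53/2 = 63.441000
base radius r_b = r_p·cos α = 63.441000·cos 21.622° = 58.976978
roll angle φ = 21.706° = 0.37884117 rad
x = r_b·(cos φ + φ·sin φ) = 58.976978·(0.92909385 + 0.37884117·0.36984405) = 63.058539
y = r_b·(sin φ − φ·cos φ) = 58.976978·(0.36984405 − 0.37884117·0.92909385) = 1.053627

x=63.058539 y=1.053627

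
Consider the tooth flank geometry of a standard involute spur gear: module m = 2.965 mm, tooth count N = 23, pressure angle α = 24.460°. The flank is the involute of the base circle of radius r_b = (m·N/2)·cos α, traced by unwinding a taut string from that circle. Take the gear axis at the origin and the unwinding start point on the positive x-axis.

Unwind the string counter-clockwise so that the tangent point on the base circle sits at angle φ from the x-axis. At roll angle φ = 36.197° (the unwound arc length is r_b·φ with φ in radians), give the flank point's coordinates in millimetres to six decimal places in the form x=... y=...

x=36.626575 y=2.505986

pitch radius r_p = m·N/2 = 2.965·23/2 = 34.097500
base radius r_b = r_p·cos α = 34.097500·cos 24.460° = 31.037268
roll angle φ = 36.197° = 0.63175683 rad
x = r_b·(cos φ + φ·sin φ) = 31.037268·(0.80699124 + 0.63175683·0.59056341) = 36.626575
y = r_b·(sin φ − φ·cos φ) = 31.037268·(0.59056341 − 0.63175683·0.80699124) = 2.505986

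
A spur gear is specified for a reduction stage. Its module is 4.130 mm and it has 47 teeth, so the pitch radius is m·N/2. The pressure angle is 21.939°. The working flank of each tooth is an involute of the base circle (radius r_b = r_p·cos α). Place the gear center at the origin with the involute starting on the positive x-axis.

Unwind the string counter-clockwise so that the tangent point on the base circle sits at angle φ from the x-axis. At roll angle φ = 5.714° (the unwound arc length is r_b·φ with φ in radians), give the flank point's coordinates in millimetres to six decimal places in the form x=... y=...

x=90.473062 y=0.029735

pitch radius r_p = m·N/2 = 4.130·47/2 = 97.055000
base radius r_b = r_p·cos α = 97.055000·cos 21.939° = 90.026486
roll angle φ = 5.714° = 0.09972811 rad
x = r_b·(cos φ + φ·sin φ) = 90.026486·(0.99503127 + 0.09972811·0.09956288) = 90.473062
y = r_b·(sin φ − φ·cos φ) = 90.026486·(0.09956288 − 0.09972811·0.99503127) = 0.029735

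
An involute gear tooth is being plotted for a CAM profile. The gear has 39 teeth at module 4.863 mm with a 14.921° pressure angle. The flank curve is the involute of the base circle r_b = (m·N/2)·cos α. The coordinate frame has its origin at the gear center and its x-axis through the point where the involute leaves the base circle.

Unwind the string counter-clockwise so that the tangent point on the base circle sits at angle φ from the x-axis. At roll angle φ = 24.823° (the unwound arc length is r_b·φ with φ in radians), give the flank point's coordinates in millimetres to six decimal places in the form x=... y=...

pitch radius r_p = m·N/2 = 4.863·39/2 = 94.828500
base radius r_b = r_p·cos α = 94.828500·cos 14.921° = 91.631051
roll angle φ = 24.823° = 0.43324308 rad
x = r_b·(cos φ + φ·sin φ) = 91.631051·(0.90760903 + 0.43324308·0.41981645) = 99.831260
y = r_b·(sin φ − φ·cos φ) = 91.631051·(0.41981645 − 0.43324308·0.90760903) = 2.437489

x=99.831260 y=2.437489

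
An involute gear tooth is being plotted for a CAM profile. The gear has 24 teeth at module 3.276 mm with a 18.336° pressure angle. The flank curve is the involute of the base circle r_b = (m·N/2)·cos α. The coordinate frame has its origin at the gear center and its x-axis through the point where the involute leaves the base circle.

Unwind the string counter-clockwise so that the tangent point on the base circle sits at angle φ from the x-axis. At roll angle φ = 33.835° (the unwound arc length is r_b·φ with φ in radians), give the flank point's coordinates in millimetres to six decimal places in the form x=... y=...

x=43.266269 y=2.473340

pitch radius r_p = m·N/2 = 3.276·24/2 = 39.312000
base radius r_b = r_p·cos α = 39.312000·cos 18.336° = 37.316051
roll angle φ = 33.835° = 0.59053215 rad
x = r_b·(cos φ + φ·sin φ) = 37.316051·(0.83064449 + 0.59053215·0.55680313) = 43.266269
y = r_b·(sin φ − φ·cos φ) = 37.316051·(0.55680313 − 0.59053215·0.83064449) = 2.473340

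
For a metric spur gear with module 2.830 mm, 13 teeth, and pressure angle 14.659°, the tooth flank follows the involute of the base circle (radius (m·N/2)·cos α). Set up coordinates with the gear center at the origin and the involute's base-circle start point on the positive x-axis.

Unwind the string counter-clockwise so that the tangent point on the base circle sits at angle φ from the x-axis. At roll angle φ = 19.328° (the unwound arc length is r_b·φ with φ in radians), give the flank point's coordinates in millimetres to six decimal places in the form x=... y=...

x=18.780174 y=0.225138

pitch radius r_p = m·N/2 = 2.830·13/2 = 18.395000
base radius r_b = r_p·cos α = 18.395000·cos 14.659° = 17.796226
roll angle φ = 19.328° = 0.33733724 rad
x = r_b·(cos φ + φ·sin φ) = 17.796226·(0.94363932 + 0.33733724·0.33097558) = 18.780174
y = r_b·(sin φ − φ·cos φ) = 17.796226·(0.33097558 − 0.33733724·0.94363932) = 0.225138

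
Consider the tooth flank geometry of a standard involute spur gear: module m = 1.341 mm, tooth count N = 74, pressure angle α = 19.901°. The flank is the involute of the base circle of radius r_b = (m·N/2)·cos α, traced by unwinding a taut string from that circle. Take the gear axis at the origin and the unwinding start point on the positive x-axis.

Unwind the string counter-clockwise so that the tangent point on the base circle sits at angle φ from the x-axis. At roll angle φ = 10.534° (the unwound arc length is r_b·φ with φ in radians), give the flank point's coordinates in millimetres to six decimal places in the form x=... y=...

x=47.435828 y=0.096319

pitch radius r_p = m·N/2 = 1.341·74/2 = 49.617000
base radius r_b = r_p·cos α = 49.617000·cos 19.901° = 46.653981
roll angle φ = 10.534° = 0.18385298 rad
x = r_b·(cos φ + φ·sin φ) = 46.653981·(0.98314659 + 0.18385298·0.18281897) = 47.435828
y = r_b·(sin φ − φ·cos φ) = 46.653981·(0.18281897 − 0.18385298·0.98314659) = 0.096319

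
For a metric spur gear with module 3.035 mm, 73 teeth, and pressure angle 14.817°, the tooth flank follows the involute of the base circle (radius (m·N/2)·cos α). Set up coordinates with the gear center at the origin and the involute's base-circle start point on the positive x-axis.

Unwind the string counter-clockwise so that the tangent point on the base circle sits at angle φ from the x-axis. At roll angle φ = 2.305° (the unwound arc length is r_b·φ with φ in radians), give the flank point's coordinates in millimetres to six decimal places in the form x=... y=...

x=107.180505 y=0.002324

pitch radius r_p = m·N/2 = 3.035·73/2 = 110.777500
base radius r_b = r_p·cos α = 110.777500·cos 14.817° = 107.093877
roll angle φ = 2.305° = 0.04022984 rad
x = r_b·(cos φ + φ·sin φ) = 107.093877·(0.99919089 + 0.04022984·0.04021899) = 107.180505
y = r_b·(sin φ − φ·cos φ) = 107.093877·(0.04021899 − 0.04022984·0.99919089) = 0.002324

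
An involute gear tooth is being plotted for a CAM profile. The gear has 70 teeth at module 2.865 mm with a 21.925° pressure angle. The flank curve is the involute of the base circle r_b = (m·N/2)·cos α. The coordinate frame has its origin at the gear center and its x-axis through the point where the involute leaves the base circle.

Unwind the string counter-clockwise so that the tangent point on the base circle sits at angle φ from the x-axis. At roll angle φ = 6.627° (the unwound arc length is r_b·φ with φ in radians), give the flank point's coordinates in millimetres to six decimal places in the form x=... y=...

pitch radius r_p = m·N/2 = 2.865·70/2 = 100.275000
base radius r_b = r_p·cos α = 100.275000·cos 21.925° = 93.022452
roll angle φ = 6.627° = 0.11566297 rad
x = r_b·(cos φ + φ·sin φ) = 93.022452·(0.99331849 + 0.11566297·0.11540525) = 93.642596
y = r_b·(sin φ − φ·cos φ) = 93.022452·(0.11540525 − 0.11566297·0.99331849) = 0.047915

x=93.642596 y=0.047915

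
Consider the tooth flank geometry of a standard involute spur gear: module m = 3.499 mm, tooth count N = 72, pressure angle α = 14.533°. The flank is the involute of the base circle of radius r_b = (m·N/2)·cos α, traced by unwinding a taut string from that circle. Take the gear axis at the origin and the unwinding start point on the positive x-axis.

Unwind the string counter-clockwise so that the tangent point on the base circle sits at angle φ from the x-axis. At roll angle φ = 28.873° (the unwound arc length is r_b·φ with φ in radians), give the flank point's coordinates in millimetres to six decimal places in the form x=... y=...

x=136.446611 y=5.070384

pitch radius r_p = m·N/2 = 3.499·72/2 = 125.964000
base radius r_b = r_p·cos α = 125.964000·cos 14.533° = 121.933564
roll angle φ = 28.873° = 0.50392891 rad
x = r_b·(cos φ + φ·sin φ) = 121.933564·(0.87569217 + 0.50392891·0.48286978) = 136.446611
y = r_b·(sin φ − φ·cos φ) = 121.933564·(0.48286978 − 0.50392891·0.87569217) = 5.070384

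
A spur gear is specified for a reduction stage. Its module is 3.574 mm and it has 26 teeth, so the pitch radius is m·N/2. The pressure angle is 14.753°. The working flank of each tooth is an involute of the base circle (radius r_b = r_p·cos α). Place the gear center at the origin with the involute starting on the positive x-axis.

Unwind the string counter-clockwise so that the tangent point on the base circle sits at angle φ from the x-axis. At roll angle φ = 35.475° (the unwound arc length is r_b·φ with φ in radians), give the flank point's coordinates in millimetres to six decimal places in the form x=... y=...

x=52.734401 y=3.420393

pitch radius r_p = m·N/2 = 3.574·26/2 = 46.462000
base radius r_b = r_p·cos α = 46.462000·cos 14.753° = 44.930269
roll angle φ = 35.475° = 0.61915555 rad
x = r_b·(cos φ + φ·sin φ) = 44.930269·(0.81436882 + 0.61915555·0.58034768) = 52.734401
y = r_b·(sin φ − φ·cos φ) = 44.930269·(0.58034768 − 0.61915555·0.81436882) = 3.420393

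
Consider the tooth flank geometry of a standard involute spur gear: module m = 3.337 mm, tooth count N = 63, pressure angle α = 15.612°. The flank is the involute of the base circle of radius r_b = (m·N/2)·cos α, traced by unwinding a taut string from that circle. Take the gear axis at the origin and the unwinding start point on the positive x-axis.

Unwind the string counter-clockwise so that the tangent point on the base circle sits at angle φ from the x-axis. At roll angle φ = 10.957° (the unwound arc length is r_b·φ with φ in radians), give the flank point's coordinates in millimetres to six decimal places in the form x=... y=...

pitch radius r_p = m·N/2 = 3.337·63/2 = 105.115500
base radius r_b = r_p·cos α = 105.115500·cos 15.612° = 101.237392
roll angle φ = 10.957° = 0.19123573 rad
x = r_b·(cos φ + φ·sin φ) = 101.237392·(0.98177011 + 0.19123573·0.19007224) = 103.071683
y = r_b·(sin φ − φ·cos φ) = 101.237392·(0.19007224 − 0.19123573·0.98177011) = 0.235146

x=103.071683 y=0.235146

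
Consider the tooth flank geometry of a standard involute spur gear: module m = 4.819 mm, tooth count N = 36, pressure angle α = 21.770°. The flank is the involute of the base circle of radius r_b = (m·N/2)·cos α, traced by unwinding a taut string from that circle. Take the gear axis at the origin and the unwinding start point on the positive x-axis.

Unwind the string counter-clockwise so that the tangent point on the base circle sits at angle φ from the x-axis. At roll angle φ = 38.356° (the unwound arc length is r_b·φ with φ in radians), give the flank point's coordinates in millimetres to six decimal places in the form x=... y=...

x=96.633455 y=7.700471

pitch radius r_p = m·N/2 = 4.819·36/2 = 86.742000
base radius r_b = r_p·cos α = 86.742000·cos 21.770° = 80.555573
roll angle φ = 38.356° = 0.66943849 rad
x = r_b·(cos φ + φ·sin φ) = 80.555573·(0.78417023 + 0.66943849·0.62054576) = 96.633455
y = r_b·(sin φ − φ·cos φ) = 80.555573·(0.62054576 − 0.66943849·0.78417023) = 7.700471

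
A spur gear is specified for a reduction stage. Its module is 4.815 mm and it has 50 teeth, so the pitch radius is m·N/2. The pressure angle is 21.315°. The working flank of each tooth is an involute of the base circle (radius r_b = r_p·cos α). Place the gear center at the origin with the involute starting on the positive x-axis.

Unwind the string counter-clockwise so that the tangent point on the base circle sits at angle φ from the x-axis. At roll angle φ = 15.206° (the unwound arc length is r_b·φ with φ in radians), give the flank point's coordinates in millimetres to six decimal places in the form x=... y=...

pitch radius r_p = m·N/2 = 4.815·50/2 = 120.375000
base radius r_b = r_p·cos α = 120.375000·cos 21.315° = 112.140880
roll angle φ = 15.206° = 0.26539477 rad
x = r_b·(cos φ + φ·sin φ) = 112.140880·(0.96498903 + 0.26539477·0.26229023) = 116.020897
y = r_b·(sin φ − φ·cos φ) = 112.140880·(0.26229023 − 0.26539477·0.96498903) = 0.693837

x=116.020897 y=0.693837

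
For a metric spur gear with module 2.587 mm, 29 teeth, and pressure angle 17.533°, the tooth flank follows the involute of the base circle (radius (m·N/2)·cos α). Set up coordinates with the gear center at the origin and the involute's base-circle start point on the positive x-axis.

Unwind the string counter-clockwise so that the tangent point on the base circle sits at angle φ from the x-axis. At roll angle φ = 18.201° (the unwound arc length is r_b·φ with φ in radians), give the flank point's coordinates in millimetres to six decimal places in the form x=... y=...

pitch radius r_p = m·N/2 = 2.587·29/2 = 37.511500
base radius r_b = r_p·cos α = 37.511500·cos 17.533° = 35.768851
roll angle φ = 18.201° = 0.31766738 rad
x = r_b·(cos φ + φ·sin φ) = 35.768851·(0.94996660 + 0.31766738·0.31235150) = 37.528338
y = r_b·(sin φ − φ·cos φ) = 35.768851·(0.31235150 − 0.31766738·0.94996660) = 0.378366

x=37.528338 y=0.378366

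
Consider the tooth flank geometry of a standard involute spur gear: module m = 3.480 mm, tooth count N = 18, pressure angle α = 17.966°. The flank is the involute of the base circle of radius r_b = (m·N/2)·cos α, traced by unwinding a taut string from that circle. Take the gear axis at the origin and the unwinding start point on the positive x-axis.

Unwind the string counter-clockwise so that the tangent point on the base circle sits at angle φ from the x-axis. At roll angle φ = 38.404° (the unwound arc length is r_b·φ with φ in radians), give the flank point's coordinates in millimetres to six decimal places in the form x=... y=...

x=35.752209 y=2.858337

pitch radius r_p = m·N/2 = 3.480·18/2 = 31.320000
base radius r_b = r_p·cos α = 31.320000·cos 17.966° = 29.792828
roll angle φ = 38.404° = 0.67027625 rad
x = r_b·(cos φ + φ·sin φ) = 29.792828·(0.78365009 + 0.67027625·0.62120249) = 35.752209
y = r_b·(sin φ − φ·cos φ) = 29.792828·(0.62120249 − 0.67027625·0.78365009) = 2.858337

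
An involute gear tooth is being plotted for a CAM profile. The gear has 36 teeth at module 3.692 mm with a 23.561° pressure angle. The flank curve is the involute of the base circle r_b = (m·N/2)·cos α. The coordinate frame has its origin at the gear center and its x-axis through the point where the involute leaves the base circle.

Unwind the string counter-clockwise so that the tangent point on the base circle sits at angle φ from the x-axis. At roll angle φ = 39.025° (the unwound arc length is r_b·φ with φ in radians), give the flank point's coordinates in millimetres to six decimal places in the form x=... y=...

pitch radius r_p = m·N/2 = 3.692·36/2 = 66.456000
base radius r_b = r_p·cos α = 66.456000·cos 23.561° = 60.915897
roll angle φ = 39.025° = 0.68111474 rad
x = r_b·(cos φ + φ·sin φ) = 60.915897·(0.77687129 + 0.68111474·0.62965943) = 73.448832
y = r_b·(sin φ − φ·cos φ) = 60.915897·(0.62965943 − 0.68111474·0.77687129) = 6.123323

x=73.448832 y=6.123323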